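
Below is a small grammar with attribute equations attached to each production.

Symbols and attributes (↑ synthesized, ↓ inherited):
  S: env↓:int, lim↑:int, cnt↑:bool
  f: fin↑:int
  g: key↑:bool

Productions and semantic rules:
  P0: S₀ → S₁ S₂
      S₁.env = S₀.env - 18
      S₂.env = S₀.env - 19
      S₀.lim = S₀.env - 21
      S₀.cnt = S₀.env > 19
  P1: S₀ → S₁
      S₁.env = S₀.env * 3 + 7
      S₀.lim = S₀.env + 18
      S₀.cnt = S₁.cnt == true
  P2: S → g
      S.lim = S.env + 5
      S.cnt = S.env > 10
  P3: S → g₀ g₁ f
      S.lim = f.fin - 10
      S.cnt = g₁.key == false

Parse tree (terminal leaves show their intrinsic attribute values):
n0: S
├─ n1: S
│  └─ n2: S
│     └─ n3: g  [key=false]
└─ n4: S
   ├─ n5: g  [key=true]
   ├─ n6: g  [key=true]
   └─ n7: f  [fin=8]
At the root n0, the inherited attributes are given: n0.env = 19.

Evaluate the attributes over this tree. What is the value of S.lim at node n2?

1. n0.env = 19  [given at root]
2. n1.env = 1  [S₀.env - 18]
3. n2.env = 10  [S₀.env * 3 + 7]
4. n3.key = false  [terminal]
5. n2.lim = 15  [S.env + 5]
6. n2.cnt = false  [S.env > 10]
7. n1.lim = 19  [S₀.env + 18]
8. n1.cnt = false  [S₁.cnt == true]
9. n4.env = 0  [S₀.env - 19]
10. n5.key = true  [terminal]
11. n6.key = true  [terminal]
12. n7.fin = 8  [terminal]
13. n4.lim = -2  [f.fin - 10]
14. n4.cnt = false  [g₁.key == false]
15. n0.lim = -2  [S₀.env - 21]
16. n0.cnt = false  [S₀.env > 19]

15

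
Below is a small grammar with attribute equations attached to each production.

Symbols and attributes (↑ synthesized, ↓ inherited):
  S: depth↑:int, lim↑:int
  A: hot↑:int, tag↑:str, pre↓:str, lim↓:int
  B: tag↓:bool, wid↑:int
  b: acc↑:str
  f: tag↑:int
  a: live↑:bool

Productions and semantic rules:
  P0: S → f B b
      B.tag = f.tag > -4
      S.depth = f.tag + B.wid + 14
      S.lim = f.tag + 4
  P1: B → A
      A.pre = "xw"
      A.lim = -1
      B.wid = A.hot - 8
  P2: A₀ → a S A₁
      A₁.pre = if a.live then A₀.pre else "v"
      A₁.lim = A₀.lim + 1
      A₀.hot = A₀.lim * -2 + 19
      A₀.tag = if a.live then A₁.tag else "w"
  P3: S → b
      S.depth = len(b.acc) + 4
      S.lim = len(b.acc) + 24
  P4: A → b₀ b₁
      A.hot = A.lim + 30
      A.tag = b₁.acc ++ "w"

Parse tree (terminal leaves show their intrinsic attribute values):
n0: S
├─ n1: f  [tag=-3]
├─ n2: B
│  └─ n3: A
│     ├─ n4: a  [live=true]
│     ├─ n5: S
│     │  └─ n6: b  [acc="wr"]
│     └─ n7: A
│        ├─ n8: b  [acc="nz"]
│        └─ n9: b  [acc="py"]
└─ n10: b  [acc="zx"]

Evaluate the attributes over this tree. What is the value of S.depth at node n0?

1. n1.tag = -3  [terminal]
2. n2.tag = true  [f.tag > -4]
3. n3.pre = "xw"  ["xw"]
4. n3.lim = -1  [-1]
5. n4.live = true  [terminal]
6. n6.acc = "wr"  [terminal]
7. n5.depth = 6  [len(b.acc) + 4]
8. n5.lim = 26  [len(b.acc) + 24]
9. n7.pre = "xw"  [if a.live then A₀.pre else "v"]
10. n7.lim = 0  [A₀.lim + 1]
11. n8.acc = "nz"  [terminal]
12. n9.acc = "py"  [terminal]
13. n7.hot = 30  [A.lim + 30]
14. n7.tag = "pyw"  [b₁.acc ++ "w"]
15. n3.hot = 21  [A₀.lim * -2 + 19]
16. n3.tag = "pyw"  [if a.live then A₁.tag else "w"]
17. n2.wid = 13  [A.hot - 8]
18. n10.acc = "zx"  [terminal]
19. n0.depth = 24  [f.tag + B.wid + 14]
20. n0.lim = 1  [f.tag + 4]

24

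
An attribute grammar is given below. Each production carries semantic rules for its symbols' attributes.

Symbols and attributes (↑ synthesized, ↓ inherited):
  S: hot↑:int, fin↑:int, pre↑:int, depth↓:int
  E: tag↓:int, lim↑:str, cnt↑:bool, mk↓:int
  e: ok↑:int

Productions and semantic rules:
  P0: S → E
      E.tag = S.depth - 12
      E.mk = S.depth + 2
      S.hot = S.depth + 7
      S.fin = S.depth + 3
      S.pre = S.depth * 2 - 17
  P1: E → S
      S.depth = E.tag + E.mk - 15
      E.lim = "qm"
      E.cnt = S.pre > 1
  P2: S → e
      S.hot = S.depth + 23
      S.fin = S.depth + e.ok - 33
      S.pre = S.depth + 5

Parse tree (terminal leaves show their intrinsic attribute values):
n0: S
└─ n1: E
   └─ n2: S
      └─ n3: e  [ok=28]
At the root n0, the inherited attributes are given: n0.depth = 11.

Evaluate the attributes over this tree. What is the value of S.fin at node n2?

1. n0.depth = 11  [given at root]
2. n1.tag = -1  [S.depth - 12]
3. n1.mk = 13  [S.depth + 2]
4. n2.depth = -3  [E.tag + E.mk - 15]
5. n3.ok = 28  [terminal]
6. n2.hot = 20  [S.depth + 23]
7. n2.fin = -8  [S.depth + e.ok - 33]
8. n2.pre = 2  [S.depth + 5]
9. n1.lim = "qm"  ["qm"]
10. n1.cnt = true  [S.pre > 1]
11. n0.hot = 18  [S.depth + 7]
12. n0.fin = 14  [S.depth + 3]
13. n0.pre = 5  [S.depth * 2 - 17]

-8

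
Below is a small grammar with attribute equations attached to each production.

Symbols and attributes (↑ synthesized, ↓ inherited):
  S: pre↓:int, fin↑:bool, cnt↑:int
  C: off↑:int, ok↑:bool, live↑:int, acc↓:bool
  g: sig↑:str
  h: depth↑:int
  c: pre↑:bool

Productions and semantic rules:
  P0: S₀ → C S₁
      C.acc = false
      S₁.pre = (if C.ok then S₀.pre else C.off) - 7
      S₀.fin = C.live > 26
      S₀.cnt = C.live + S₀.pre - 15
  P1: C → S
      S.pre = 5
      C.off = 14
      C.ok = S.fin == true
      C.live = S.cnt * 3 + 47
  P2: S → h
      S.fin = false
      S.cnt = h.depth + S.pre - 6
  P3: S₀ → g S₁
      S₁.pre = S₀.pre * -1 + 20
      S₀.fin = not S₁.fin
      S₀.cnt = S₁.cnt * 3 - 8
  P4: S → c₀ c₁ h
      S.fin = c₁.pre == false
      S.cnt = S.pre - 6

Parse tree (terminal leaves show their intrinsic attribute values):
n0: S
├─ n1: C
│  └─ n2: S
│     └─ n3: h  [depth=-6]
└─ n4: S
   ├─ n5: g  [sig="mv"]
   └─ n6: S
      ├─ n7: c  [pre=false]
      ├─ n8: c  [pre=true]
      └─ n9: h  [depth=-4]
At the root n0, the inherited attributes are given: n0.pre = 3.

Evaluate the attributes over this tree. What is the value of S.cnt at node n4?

13

1. n0.pre = 3  [given at root]
2. n1.acc = false  [false]
3. n2.pre = 5  [5]
4. n3.depth = -6  [terminal]
5. n2.fin = false  [false]
6. n2.cnt = -7  [h.depth + S.pre - 6]
7. n1.off = 14  [14]
8. n1.ok = false  [S.fin == true]
9. n1.live = 26  [S.cnt * 3 + 47]
10. n4.pre = 7  [(if C.ok then S₀.pre else C.off) - 7]
11. n5.sig = "mv"  [terminal]
12. n6.pre = 13  [S₀.pre * -1 + 20]
13. n7.pre = false  [terminal]
14. n8.pre = true  [terminal]
15. n9.depth = -4  [terminal]
16. n6.fin = false  [c₁.pre == false]
17. n6.cnt = 7  [S.pre - 6]
18. n4.fin = true  [not S₁.fin]
19. n4.cnt = 13  [S₁.cnt * 3 - 8]
20. n0.fin = false  [C.live > 26]
21. n0.cnt = 14  [C.live + S₀.pre - 15]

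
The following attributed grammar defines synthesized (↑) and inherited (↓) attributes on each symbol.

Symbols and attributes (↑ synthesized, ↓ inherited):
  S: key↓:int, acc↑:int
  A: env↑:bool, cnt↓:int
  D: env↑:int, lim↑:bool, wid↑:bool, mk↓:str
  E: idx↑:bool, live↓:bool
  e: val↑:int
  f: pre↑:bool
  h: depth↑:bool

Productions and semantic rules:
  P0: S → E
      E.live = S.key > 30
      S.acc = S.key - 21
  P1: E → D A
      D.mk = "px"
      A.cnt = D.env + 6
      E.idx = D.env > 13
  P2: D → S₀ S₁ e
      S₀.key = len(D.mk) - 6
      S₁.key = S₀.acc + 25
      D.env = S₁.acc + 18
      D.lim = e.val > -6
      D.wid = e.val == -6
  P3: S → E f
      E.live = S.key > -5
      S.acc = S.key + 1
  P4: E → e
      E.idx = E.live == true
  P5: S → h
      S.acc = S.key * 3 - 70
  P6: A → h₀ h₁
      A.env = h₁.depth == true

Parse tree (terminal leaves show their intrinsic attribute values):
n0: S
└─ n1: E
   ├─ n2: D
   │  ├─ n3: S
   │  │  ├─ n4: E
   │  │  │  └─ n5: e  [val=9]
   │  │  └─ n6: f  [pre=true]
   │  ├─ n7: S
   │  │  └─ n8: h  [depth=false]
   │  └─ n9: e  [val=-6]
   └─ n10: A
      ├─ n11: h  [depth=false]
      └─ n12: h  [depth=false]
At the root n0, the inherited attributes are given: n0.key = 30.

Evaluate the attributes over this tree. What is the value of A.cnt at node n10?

20

1. n0.key = 30  [given at root]
2. n1.live = false  [S.key > 30]
3. n2.mk = "px"  ["px"]
4. n3.key = -4  [len(D.mk) - 6]
5. n4.live = true  [S.key > -5]
6. n5.val = 9  [terminal]
7. n4.idx = true  [E.live == true]
8. n6.pre = true  [terminal]
9. n3.acc = -3  [S.key + 1]
10. n7.key = 22  [S₀.acc + 25]
11. n8.depth = false  [terminal]
12. n7.acc = -4  [S.key * 3 - 70]
13. n9.val = -6  [terminal]
14. n2.env = 14  [S₁.acc + 18]
15. n2.lim = false  [e.val > -6]
16. n2.wid = true  [e.val == -6]
17. n10.cnt = 20  [D.env + 6]
18. n11.depth = false  [terminal]
19. n12.depth = false  [terminal]
20. n10.env = false  [h₁.depth == true]
21. n1.idx = true  [D.env > 13]
22. n0.acc = 9  [S.key - 21]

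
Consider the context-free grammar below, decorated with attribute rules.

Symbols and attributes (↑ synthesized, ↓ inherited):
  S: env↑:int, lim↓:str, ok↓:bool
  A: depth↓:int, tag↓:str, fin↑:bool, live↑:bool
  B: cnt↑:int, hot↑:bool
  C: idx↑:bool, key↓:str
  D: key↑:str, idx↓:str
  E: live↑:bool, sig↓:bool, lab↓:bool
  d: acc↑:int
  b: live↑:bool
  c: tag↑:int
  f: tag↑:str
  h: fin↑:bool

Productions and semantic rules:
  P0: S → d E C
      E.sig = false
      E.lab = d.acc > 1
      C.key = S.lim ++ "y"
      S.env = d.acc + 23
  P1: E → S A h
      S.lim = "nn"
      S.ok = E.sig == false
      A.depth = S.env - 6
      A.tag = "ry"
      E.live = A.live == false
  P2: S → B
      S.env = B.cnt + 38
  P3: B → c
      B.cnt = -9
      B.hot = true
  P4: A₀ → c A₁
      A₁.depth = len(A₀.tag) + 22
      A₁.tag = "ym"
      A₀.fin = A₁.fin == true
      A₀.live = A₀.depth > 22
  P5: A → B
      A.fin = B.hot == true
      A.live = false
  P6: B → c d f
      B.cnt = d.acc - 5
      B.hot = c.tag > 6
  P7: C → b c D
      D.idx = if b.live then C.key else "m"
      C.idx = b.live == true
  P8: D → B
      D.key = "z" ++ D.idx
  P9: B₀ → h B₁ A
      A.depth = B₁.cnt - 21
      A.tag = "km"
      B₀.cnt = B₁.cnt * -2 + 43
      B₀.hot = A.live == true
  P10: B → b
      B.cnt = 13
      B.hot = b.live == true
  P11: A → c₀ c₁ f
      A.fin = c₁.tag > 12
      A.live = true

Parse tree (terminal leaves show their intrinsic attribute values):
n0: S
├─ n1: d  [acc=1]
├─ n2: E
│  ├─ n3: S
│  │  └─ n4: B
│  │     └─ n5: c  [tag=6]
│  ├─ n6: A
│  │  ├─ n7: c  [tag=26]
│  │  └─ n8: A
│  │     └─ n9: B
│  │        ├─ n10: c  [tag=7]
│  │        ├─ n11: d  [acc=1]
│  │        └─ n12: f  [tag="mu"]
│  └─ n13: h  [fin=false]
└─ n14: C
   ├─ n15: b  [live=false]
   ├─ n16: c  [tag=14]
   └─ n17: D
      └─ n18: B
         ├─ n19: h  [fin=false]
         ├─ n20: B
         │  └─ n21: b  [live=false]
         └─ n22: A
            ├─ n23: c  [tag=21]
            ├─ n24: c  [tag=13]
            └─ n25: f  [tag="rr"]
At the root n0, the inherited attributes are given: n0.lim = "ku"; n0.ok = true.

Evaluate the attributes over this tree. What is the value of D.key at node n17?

1. n0.lim = "ku"  [given at root]
2. n0.ok = true  [given at root]
3. n1.acc = 1  [terminal]
4. n2.sig = false  [false]
5. n2.lab = false  [d.acc > 1]
6. n3.lim = "nn"  ["nn"]
7. n3.ok = true  [E.sig == false]
8. n5.tag = 6  [terminal]
9. n4.cnt = -9  [-9]
10. n4.hot = true  [true]
11. n3.env = 29  [B.cnt + 38]
12. n6.depth = 23  [S.env - 6]
13. n6.tag = "ry"  ["ry"]
14. n7.tag = 26  [terminal]
15. n8.depth = 24  [len(A₀.tag) + 22]
16. n8.tag = "ym"  ["ym"]
17. n10.tag = 7  [terminal]
18. n11.acc = 1  [terminal]
19. n12.tag = "mu"  [terminal]
20. n9.cnt = -4  [d.acc - 5]
21. n9.hot = true  [c.tag > 6]
22. n8.fin = true  [B.hot == true]
23. n8.live = false  [false]
24. n6.fin = true  [A₁.fin == true]
25. n6.live = true  [A₀.depth > 22]
26. n13.fin = false  [terminal]
27. n2.live = false  [A.live == false]
28. n14.key = "kuy"  [S.lim ++ "y"]
29. n15.live = false  [terminal]
30. n16.tag = 14  [terminal]
31. n17.idx = "m"  [if b.live then C.key else "m"]
32. n19.fin = false  [terminal]
33. n21.live = false  [terminal]
34. n20.cnt = 13  [13]
35. n20.hot = false  [b.live == true]
36. n22.depth = -8  [B₁.cnt - 21]
37. n22.tag = "km"  ["km"]
38. n23.tag = 21  [terminal]
39. n24.tag = 13  [terminal]
40. n25.tag = "rr"  [terminal]
41. n22.fin = true  [c₁.tag > 12]
42. n22.live = true  [true]
43. n18.cnt = 17  [B₁.cnt * -2 + 43]
44. n18.hot = true  [A.live == true]
45. n17.key = "zm"  ["z" ++ D.idx]
46. n14.idx = false  [b.live == true]
47. n0.env = 24  [d.acc + 23]

"zm"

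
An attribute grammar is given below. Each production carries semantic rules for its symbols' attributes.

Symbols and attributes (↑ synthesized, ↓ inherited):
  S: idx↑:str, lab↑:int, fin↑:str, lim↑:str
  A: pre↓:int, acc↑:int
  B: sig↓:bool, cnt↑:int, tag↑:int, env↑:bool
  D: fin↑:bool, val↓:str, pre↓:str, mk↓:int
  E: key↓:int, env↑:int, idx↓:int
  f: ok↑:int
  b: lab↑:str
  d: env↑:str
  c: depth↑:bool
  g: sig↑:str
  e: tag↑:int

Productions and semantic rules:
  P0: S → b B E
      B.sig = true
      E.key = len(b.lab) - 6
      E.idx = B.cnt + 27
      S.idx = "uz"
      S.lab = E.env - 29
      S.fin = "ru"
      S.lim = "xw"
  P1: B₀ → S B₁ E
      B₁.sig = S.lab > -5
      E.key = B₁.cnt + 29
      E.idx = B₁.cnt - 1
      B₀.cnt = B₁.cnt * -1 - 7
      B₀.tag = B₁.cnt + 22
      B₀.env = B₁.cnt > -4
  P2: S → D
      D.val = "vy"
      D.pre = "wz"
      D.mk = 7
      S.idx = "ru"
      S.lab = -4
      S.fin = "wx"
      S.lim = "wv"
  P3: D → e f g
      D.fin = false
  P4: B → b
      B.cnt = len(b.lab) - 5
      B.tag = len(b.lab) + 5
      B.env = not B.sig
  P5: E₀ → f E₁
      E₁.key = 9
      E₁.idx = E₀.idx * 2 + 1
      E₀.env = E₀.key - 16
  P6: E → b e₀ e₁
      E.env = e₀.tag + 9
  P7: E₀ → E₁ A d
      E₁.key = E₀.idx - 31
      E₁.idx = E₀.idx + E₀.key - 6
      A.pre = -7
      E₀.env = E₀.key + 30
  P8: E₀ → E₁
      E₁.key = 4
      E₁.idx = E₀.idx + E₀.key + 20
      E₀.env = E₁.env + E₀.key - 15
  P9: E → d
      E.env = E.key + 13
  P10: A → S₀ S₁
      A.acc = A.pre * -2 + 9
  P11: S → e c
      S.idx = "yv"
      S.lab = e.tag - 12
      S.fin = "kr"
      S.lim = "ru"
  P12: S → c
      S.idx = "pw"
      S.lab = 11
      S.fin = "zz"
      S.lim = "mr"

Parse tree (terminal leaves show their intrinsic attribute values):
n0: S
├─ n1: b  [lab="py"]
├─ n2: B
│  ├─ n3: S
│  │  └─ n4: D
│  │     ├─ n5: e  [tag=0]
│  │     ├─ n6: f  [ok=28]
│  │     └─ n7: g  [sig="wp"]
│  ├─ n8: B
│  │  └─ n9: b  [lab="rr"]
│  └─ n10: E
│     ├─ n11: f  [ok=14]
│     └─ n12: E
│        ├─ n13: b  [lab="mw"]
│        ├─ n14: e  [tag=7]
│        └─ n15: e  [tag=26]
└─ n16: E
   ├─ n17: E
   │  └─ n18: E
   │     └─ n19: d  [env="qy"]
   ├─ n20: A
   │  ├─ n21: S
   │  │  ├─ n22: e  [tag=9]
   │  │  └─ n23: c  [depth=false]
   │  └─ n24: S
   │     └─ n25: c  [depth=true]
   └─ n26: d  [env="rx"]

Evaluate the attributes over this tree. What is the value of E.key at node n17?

-8

1. n1.lab = "py"  [terminal]
2. n2.sig = true  [true]
3. n4.val = "vy"  ["vy"]
4. n4.pre = "wz"  ["wz"]
5. n4.mk = 7  [7]
6. n5.tag = 0  [terminal]
7. n6.ok = 28  [terminal]
8. n7.sig = "wp"  [terminal]
9. n4.fin = false  [false]
10. n3.idx = "ru"  ["ru"]
11. n3.lab = -4  [-4]
12. n3.fin = "wx"  ["wx"]
13. n3.lim = "wv"  ["wv"]
14. n8.sig = true  [S.lab > -5]
15. n9.lab = "rr"  [terminal]
16. n8.cnt = -3  [len(b.lab) - 5]
17. n8.tag = 7  [len(b.lab) + 5]
18. n8.env = false  [not B.sig]
19. n10.key = 26  [B₁.cnt + 29]
20. n10.idx = -4  [B₁.cnt - 1]
21. n11.ok = 14  [terminal]
22. n12.key = 9  [9]
23. n12.idx = -7  [E₀.idx * 2 + 1]
24. n13.lab = "mw"  [terminal]
25. n14.tag = 7  [terminal]
26. n15.tag = 26  [terminal]
27. n12.env = 16  [e₀.tag + 9]
28. n10.env = 10  [E₀.key - 16]
29. n2.cnt = -4  [B₁.cnt * -1 - 7]
30. n2.tag = 19  [B₁.cnt + 22]
31. n2.env = true  [B₁.cnt > -4]
32. n16.key = -4  [len(b.lab) - 6]
33. n16.idx = 23  [B.cnt + 27]
34. n17.key = -8  [E₀.idx - 31]
35. n17.idx = 13  [E₀.idx + E₀.key - 6]
36. n18.key = 4  [4]
37. n18.idx = 25  [E₀.idx + E₀.key + 20]
38. n19.env = "qy"  [terminal]
39. n18.env = 17  [E.key + 13]
40. n17.env = -6  [E₁.env + E₀.key - 15]
41. n20.pre = -7  [-7]
42. n22.tag = 9  [terminal]
43. n23.depth = false  [terminal]
44. n21.idx = "yv"  ["yv"]
45. n21.lab = -3  [e.tag - 12]
46. n21.fin = "kr"  ["kr"]
47. n21.lim = "ru"  ["ru"]
48. n25.depth = true  [terminal]
49. n24.idx = "pw"  ["pw"]
50. n24.lab = 11  [11]
51. n24.fin = "zz"  ["zz"]
52. n24.lim = "mr"  ["mr"]
53. n20.acc = 23  [A.pre * -2 + 9]
54. n26.env = "rx"  [terminal]
55. n16.env = 26  [E₀.key + 30]
56. n0.idx = "uz"  ["uz"]
57. n0.lab = -3  [E.env - 29]
58. n0.fin = "ru"  ["ru"]
59. n0.lim = "xw"  ["xw"]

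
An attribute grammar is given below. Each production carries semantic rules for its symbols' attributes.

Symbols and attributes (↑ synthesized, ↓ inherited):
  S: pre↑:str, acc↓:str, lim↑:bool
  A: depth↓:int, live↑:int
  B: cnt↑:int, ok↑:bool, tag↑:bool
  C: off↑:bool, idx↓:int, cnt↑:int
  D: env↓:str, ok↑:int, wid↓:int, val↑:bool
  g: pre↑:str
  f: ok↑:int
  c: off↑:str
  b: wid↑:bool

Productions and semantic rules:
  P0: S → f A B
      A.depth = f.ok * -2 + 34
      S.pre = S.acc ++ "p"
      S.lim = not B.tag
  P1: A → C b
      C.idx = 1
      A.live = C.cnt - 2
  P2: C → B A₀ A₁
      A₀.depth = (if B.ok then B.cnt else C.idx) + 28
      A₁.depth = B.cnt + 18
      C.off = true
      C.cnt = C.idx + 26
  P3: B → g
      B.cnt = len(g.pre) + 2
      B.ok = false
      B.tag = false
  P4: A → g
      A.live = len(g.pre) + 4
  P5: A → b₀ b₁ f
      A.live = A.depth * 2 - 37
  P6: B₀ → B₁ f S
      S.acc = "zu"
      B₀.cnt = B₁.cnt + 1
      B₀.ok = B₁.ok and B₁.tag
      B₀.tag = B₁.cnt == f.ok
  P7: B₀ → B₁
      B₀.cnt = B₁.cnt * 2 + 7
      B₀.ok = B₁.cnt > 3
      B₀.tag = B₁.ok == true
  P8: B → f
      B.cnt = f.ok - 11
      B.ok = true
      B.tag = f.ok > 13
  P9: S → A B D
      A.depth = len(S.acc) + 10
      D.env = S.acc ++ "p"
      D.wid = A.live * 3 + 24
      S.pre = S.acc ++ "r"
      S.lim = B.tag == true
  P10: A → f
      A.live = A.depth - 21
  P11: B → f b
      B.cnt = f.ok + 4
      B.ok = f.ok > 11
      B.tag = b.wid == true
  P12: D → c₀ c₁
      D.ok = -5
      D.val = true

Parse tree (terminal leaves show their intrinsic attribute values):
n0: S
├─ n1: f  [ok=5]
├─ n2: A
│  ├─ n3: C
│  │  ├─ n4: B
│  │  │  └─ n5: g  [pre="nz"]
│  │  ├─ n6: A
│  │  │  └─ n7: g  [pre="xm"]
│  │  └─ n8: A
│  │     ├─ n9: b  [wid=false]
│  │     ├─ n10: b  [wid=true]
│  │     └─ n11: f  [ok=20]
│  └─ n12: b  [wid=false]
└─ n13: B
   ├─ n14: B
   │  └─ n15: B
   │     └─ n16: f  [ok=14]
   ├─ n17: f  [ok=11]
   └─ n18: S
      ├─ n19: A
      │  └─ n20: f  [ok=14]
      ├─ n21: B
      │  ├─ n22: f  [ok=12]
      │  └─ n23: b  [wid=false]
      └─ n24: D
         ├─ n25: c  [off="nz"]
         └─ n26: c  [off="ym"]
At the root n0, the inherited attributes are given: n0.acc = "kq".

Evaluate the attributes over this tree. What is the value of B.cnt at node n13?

1. n0.acc = "kq"  [given at root]
2. n1.ok = 5  [terminal]
3. n2.depth = 24  [f.ok * -2 + 34]
4. n3.idx = 1  [1]
5. n5.pre = "nz"  [terminal]
6. n4.cnt = 4  [len(g.pre) + 2]
7. n4.ok = false  [false]
8. n4.tag = false  [false]
9. n6.depth = 29  [(if B.ok then B.cnt else C.idx) + 28]
10. n7.pre = "xm"  [terminal]
11. n6.live = 6  [len(g.pre) + 4]
12. n8.depth = 22  [B.cnt + 18]
13. n9.wid = false  [terminal]
14. n10.wid = true  [terminal]
15. n11.ok = 20  [terminal]
16. n8.live = 7  [A.depth * 2 - 37]
17. n3.off = true  [true]
18. n3.cnt = 27  [C.idx + 26]
19. n12.wid = false  [terminal]
20. n2.live = 25  [C.cnt - 2]
21. n16.ok = 14  [terminal]
22. n15.cnt = 3  [f.ok - 11]
23. n15.ok = true  [true]
24. n15.tag = true  [f.ok > 13]
25. n14.cnt = 13  [B₁.cnt * 2 + 7]
26. n14.ok = false  [B₁.cnt > 3]
27. n14.tag = true  [B₁.ok == true]
28. n17.ok = 11  [terminal]
29. n18.acc = "zu"  ["zu"]
30. n19.depth = 12  [len(S.acc) + 10]
31. n20.ok = 14  [terminal]
32. n19.live = -9  [A.depth - 21]
33. n22.ok = 12  [terminal]
34. n23.wid = false  [terminal]
35. n21.cnt = 16  [f.ok + 4]
36. n21.ok = true  [f.ok > 11]
37. n21.tag = false  [b.wid == true]
38. n24.env = "zup"  [S.acc ++ "p"]
39. n24.wid = -3  [A.live * 3 + 24]
40. n25.off = "nz"  [terminal]
41. n26.off = "ym"  [terminal]
42. n24.ok = -5  [-5]
43. n24.val = true  [true]
44. n18.pre = "zur"  [S.acc ++ "r"]
45. n18.lim = false  [B.tag == true]
46. n13.cnt = 14  [B₁.cnt + 1]
47. n13.ok = false  [B₁.ok and B₁.tag]
48. n13.tag = false  [B₁.cnt == f.ok]
49. n0.pre = "kqp"  [S.acc ++ "p"]
50. n0.lim = true  [not B.tag]

14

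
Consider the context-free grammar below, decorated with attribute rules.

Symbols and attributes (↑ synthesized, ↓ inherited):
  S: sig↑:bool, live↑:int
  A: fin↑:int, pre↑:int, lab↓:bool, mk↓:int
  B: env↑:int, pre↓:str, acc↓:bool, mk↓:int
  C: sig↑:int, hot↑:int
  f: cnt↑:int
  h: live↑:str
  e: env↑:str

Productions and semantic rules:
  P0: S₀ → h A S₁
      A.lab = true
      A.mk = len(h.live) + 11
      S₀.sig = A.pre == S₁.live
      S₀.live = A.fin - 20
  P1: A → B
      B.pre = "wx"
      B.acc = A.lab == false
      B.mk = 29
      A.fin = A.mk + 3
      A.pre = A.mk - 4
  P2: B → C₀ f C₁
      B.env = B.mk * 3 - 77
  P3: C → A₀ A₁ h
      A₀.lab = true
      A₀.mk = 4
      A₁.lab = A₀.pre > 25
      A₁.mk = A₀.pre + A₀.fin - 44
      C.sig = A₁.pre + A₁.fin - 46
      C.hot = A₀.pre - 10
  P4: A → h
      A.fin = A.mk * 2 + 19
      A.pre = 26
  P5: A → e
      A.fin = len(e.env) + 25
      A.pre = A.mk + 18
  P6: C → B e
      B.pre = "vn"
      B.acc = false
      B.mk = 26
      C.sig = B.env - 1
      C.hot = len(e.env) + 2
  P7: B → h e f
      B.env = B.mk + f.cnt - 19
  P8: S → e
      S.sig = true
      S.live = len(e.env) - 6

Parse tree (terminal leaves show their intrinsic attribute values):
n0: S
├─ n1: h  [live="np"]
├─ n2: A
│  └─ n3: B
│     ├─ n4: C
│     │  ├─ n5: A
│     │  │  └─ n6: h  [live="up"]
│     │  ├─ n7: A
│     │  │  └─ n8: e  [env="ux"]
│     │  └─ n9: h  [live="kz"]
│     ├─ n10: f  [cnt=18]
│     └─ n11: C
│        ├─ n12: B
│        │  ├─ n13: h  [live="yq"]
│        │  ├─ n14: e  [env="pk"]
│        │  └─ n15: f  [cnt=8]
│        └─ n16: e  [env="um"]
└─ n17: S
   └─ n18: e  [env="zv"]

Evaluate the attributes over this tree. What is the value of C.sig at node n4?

1. n1.live = "np"  [terminal]
2. n2.lab = true  [true]
3. n2.mk = 13  [len(h.live) + 11]
4. n3.pre = "wx"  ["wx"]
5. n3.acc = false  [A.lab == false]
6. n3.mk = 29  [29]
7. n5.lab = true  [true]
8. n5.mk = 4  [4]
9. n6.live = "up"  [terminal]
10. n5.fin = 27  [A.mk * 2 + 19]
11. n5.pre = 26  [26]
12. n7.lab = true  [A₀.pre > 25]
13. n7.mk = 9  [A₀.pre + A₀.fin - 44]
14. n8.env = "ux"  [terminal]
15. n7.fin = 27  [len(e.env) + 25]
16. n7.pre = 27  [A.mk + 18]
17. n9.live = "kz"  [terminal]
18. n4.sig = 8  [A₁.pre + A₁.fin - 46]
19. n4.hot = 16  [A₀.pre - 10]
20. n10.cnt = 18  [terminal]
21. n12.pre = "vn"  ["vn"]
22. n12.acc = false  [false]
23. n12.mk = 26  [26]
24. n13.live = "yq"  [terminal]
25. n14.env = "pk"  [terminal]
26. n15.cnt = 8  [terminal]
27. n12.env = 15  [B.mk + f.cnt - 19]
28. n16.env = "um"  [terminal]
29. n11.sig = 14  [B.env - 1]
30. n11.hot = 4  [len(e.env) + 2]
31. n3.env = 10  [B.mk * 3 - 77]
32. n2.fin = 16  [A.mk + 3]
33. n2.pre = 9  [A.mk - 4]
34. n18.env = "zv"  [terminal]
35. n17.sig = true  [true]
36. n17.live = -4  [len(e.env) - 6]
37. n0.sig = false  [A.pre == S₁.live]
38. n0.live = -4  [A.fin - 20]

8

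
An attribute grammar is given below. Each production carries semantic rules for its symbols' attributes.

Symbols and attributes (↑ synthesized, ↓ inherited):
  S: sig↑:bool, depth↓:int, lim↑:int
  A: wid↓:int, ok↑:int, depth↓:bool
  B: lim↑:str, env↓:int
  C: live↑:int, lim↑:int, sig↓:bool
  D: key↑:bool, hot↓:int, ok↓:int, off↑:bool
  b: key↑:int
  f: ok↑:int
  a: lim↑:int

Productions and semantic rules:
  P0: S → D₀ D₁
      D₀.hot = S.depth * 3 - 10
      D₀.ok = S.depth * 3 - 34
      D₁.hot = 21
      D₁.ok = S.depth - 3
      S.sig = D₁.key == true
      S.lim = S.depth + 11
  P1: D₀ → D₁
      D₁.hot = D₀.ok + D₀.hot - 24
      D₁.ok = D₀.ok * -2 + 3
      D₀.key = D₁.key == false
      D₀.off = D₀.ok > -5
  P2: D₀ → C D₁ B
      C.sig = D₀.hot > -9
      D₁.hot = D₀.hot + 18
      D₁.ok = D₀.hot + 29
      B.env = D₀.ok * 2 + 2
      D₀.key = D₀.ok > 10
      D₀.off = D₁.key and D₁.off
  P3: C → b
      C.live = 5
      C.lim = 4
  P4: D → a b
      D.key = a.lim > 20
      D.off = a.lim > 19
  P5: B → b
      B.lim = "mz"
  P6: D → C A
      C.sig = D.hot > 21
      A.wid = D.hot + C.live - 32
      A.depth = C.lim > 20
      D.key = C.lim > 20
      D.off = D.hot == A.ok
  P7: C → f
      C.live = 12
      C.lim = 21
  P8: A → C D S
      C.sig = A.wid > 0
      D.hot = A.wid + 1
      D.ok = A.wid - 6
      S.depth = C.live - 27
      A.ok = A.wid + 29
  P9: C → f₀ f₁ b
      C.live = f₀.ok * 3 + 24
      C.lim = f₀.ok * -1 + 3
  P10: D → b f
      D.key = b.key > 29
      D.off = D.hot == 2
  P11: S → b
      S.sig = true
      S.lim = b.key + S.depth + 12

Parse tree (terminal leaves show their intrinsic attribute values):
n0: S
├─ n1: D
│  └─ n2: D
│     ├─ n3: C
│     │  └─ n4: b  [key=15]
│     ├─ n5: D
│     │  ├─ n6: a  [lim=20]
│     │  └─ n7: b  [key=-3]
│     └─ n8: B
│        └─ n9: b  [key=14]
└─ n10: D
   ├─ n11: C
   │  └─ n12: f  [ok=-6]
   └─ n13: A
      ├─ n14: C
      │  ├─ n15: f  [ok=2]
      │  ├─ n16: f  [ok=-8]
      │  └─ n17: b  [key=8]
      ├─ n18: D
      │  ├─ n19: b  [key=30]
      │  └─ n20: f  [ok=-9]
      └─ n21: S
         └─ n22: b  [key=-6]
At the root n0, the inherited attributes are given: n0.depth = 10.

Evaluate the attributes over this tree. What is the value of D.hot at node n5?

10

1. n0.depth = 10  [given at root]
2. n1.hot = 20  [S.depth * 3 - 10]
3. n1.ok = -4  [S.depth * 3 - 34]
4. n2.hot = -8  [D₀.ok + D₀.hot - 24]
5. n2.ok = 11  [D₀.ok * -2 + 3]
6. n3.sig = true  [D₀.hot > -9]
7. n4.key = 15  [terminal]
8. n3.live = 5  [5]
9. n3.lim = 4  [4]
10. n5.hot = 10  [D₀.hot + 18]
11. n5.ok = 21  [D₀.hot + 29]
12. n6.lim = 20  [terminal]
13. n7.key = -3  [terminal]
14. n5.key = false  [a.lim > 20]
15. n5.off = true  [a.lim > 19]
16. n8.env = 24  [D₀.ok * 2 + 2]
17. n9.key = 14  [terminal]
18. n8.lim = "mz"  ["mz"]
19. n2.key = true  [D₀.ok > 10]
20. n2.off = false  [D₁.key and D₁.off]
21. n1.key = false  [D₁.key == false]
22. n1.off = true  [D₀.ok > -5]
23. n10.hot = 21  [21]
24. n10.ok = 7  [S.depth - 3]
25. n11.sig = false  [D.hot > 21]
26. n12.ok = -6  [terminal]
27. n11.live = 12  [12]
28. n11.lim = 21  [21]
29. n13.wid = 1  [D.hot + C.live - 32]
30. n13.depth = true  [C.lim > 20]
31. n14.sig = true  [A.wid > 0]
32. n15.ok = 2  [terminal]
33. n16.ok = -8  [terminal]
34. n17.key = 8  [terminal]
35. n14.live = 30  [f₀.ok * 3 + 24]
36. n14.lim = 1  [f₀.ok * -1 + 3]
37. n18.hot = 2  [A.wid + 1]
38. n18.ok = -5  [A.wid - 6]
39. n19.key = 30  [terminal]
40. n20.ok = -9  [terminal]
41. n18.key = true  [b.key > 29]
42. n18.off = true  [D.hot == 2]
43. n21.depth = 3  [C.live - 27]
44. n22.key = -6  [terminal]
45. n21.sig = true  [true]
46. n21.lim = 9  [b.key + S.depth + 12]
47. n13.ok = 30  [A.wid + 29]
48. n10.key = true  [C.lim > 20]
49. n10.off = false  [D.hot == A.ok]
50. n0.sig = true  [D₁.key == true]
51. n0.lim = 21  [S.depth + 11]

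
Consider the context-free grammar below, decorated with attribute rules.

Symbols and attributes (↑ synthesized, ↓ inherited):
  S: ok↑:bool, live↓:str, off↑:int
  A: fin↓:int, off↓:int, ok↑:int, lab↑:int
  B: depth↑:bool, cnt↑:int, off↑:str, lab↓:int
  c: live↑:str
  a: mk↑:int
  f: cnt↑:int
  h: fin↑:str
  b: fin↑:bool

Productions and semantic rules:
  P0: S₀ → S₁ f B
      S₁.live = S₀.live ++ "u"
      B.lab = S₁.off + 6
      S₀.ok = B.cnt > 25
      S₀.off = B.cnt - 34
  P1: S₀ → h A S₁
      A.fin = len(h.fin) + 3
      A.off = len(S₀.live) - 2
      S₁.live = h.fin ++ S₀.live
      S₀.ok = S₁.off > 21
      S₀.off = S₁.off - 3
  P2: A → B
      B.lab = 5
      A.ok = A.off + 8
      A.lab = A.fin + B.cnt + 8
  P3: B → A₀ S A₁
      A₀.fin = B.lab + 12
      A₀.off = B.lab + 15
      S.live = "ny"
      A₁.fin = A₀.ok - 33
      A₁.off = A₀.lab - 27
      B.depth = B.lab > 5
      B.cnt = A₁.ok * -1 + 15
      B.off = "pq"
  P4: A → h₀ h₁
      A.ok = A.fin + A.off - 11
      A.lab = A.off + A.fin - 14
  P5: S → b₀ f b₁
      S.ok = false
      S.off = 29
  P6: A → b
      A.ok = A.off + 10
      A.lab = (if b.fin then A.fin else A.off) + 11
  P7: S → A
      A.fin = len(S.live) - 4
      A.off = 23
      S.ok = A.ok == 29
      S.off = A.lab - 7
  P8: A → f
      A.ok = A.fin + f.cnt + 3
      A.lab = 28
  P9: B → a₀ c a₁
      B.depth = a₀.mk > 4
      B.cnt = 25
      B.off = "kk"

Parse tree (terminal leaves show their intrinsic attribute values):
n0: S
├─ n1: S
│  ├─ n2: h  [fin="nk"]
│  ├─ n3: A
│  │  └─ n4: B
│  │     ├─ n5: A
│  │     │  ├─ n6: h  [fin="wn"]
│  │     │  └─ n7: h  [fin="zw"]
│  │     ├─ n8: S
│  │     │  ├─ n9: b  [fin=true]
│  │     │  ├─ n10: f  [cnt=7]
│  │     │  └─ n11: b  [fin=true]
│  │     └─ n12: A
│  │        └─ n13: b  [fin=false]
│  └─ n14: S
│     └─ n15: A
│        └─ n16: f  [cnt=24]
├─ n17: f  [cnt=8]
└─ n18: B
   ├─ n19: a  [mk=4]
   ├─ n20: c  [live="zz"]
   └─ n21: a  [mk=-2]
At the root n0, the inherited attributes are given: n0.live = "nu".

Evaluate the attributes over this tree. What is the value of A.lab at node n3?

1. n0.live = "nu"  [given at root]
2. n1.live = "nuu"  [S₀.live ++ "u"]
3. n2.fin = "nk"  [terminal]
4. n3.fin = 5  [len(h.fin) + 3]
5. n3.off = 1  [len(S₀.live) - 2]
6. n4.lab = 5  [5]
7. n5.fin = 17  [B.lab + 12]
8. n5.off = 20  [B.lab + 15]
9. n6.fin = "wn"  [terminal]
10. n7.fin = "zw"  [terminal]
11. n5.ok = 26  [A.fin + A.off - 11]
12. n5.lab = 23  [A.off + A.fin - 14]
13. n8.live = "ny"  ["ny"]
14. n9.fin = true  [terminal]
15. n10.cnt = 7  [terminal]
16. n11.fin = true  [terminal]
17. n8.ok = false  [false]
18. n8.off = 29  [29]
19. n12.fin = -7  [A₀.ok - 33]
20. n12.off = -4  [A₀.lab - 27]
21. n13.fin = false  [terminal]
22. n12.ok = 6  [A.off + 10]
23. n12.lab = 7  [(if b.fin then A.fin else A.off) + 11]
24. n4.depth = false  [B.lab > 5]
25. n4.cnt = 9  [A₁.ok * -1 + 15]
26. n4.off = "pq"  ["pq"]
27. n3.ok = 9  [A.off + 8]
28. n3.lab = 22  [A.fin + B.cnt + 8]
29. n14.live = "nknuu"  [h.fin ++ S₀.live]
30. n15.fin = 1  [len(S.live) - 4]
31. n15.off = 23  [23]
32. n16.cnt = 24  [terminal]
33. n15.ok = 28  [A.fin + f.cnt + 3]
34. n15.lab = 28  [28]
35. n14.ok = false  [A.ok == 29]
36. n14.off = 21  [A.lab - 7]
37. n1.ok = false  [S₁.off > 21]
38. n1.off = 18  [S₁.off - 3]
39. n17.cnt = 8  [terminal]
40. n18.lab = 24  [S₁.off + 6]
41. n19.mk = 4  [terminal]
42. n20.live = "zz"  [terminal]
43. n21.mk = -2  [terminal]
44. n18.depth = false  [a₀.mk > 4]
45. n18.cnt = 25  [25]
46. n18.off = "kk"  ["kk"]
47. n0.ok = false  [B.cnt > 25]
48. n0.off = -9  [B.cnt - 34]

22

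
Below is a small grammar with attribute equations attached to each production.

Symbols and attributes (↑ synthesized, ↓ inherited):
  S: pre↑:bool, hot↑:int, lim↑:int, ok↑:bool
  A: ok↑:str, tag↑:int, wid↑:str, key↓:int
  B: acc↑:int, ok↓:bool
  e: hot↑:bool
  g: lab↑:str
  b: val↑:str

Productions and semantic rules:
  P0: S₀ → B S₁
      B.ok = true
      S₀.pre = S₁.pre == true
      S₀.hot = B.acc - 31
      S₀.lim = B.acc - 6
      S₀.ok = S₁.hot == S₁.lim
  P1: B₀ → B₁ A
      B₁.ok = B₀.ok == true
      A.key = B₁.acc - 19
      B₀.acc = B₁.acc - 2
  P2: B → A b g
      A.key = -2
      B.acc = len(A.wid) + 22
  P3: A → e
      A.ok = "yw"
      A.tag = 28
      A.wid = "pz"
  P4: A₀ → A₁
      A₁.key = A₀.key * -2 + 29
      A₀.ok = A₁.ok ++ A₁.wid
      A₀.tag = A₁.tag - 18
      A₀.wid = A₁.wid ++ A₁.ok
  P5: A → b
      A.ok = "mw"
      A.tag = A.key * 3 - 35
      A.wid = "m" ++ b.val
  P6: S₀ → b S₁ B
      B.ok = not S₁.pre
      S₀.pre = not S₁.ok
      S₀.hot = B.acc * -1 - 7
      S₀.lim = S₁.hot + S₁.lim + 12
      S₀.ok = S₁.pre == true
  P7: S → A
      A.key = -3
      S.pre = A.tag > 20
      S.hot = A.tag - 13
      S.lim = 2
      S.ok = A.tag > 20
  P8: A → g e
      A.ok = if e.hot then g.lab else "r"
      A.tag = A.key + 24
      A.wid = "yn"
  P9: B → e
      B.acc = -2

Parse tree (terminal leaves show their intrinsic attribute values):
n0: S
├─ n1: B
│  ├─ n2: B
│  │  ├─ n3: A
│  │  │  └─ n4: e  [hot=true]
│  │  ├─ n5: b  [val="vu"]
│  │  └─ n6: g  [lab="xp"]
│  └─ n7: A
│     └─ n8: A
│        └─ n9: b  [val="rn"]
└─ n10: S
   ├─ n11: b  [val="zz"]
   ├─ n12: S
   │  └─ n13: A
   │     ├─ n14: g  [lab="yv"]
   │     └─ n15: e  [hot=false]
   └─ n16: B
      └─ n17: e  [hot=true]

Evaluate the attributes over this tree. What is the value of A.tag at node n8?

1. n1.ok = true  [true]
2. n2.ok = true  [B₀.ok == true]
3. n3.key = -2  [-2]
4. n4.hot = true  [terminal]
5. n3.ok = "yw"  ["yw"]
6. n3.tag = 28  [28]
7. n3.wid = "pz"  ["pz"]
8. n5.val = "vu"  [terminal]
9. n6.lab = "xp"  [terminal]
10. n2.acc = 24  [len(A.wid) + 22]
11. n7.key = 5  [B₁.acc - 19]
12. n8.key = 19  [A₀.key * -2 + 29]
13. n9.val = "rn"  [terminal]
14. n8.ok = "mw"  ["mw"]
15. n8.tag = 22  [A.key * 3 - 35]
16. n8.wid = "mrn"  ["m" ++ b.val]
17. n7.ok = "mwmrn"  [A₁.ok ++ A₁.wid]
18. n7.tag = 4  [A₁.tag - 18]
19. n7.wid = "mrnmw"  [A₁.wid ++ A₁.ok]
20. n1.acc = 22  [B₁.acc - 2]
21. n11.val = "zz"  [terminal]
22. n13.key = -3  [-3]
23. n14.lab = "yv"  [terminal]
24. n15.hot = false  [terminal]
25. n13.ok = "r"  [if e.hot then g.lab else "r"]
26. n13.tag = 21  [A.key + 24]
27. n13.wid = "yn"  ["yn"]
28. n12.pre = true  [A.tag > 20]
29. n12.hot = 8  [A.tag - 13]
30. n12.lim = 2  [2]
31. n12.ok = true  [A.tag > 20]
32. n16.ok = false  [not S₁.pre]
33. n17.hot = true  [terminal]
34. n16.acc = -2  [-2]
35. n10.pre = false  [not S₁.ok]
36. n10.hot = -5  [B.acc * -1 - 7]
37. n10.lim = 22  [S₁.hot + S₁.lim + 12]
38. n10.ok = true  [S₁.pre == true]
39. n0.pre = false  [S₁.pre == true]
40. n0.hot = -9  [B.acc - 31]
41. n0.lim = 16  [B.acc - 6]
42. n0.ok = false  [S₁.hot == S₁.lim]

22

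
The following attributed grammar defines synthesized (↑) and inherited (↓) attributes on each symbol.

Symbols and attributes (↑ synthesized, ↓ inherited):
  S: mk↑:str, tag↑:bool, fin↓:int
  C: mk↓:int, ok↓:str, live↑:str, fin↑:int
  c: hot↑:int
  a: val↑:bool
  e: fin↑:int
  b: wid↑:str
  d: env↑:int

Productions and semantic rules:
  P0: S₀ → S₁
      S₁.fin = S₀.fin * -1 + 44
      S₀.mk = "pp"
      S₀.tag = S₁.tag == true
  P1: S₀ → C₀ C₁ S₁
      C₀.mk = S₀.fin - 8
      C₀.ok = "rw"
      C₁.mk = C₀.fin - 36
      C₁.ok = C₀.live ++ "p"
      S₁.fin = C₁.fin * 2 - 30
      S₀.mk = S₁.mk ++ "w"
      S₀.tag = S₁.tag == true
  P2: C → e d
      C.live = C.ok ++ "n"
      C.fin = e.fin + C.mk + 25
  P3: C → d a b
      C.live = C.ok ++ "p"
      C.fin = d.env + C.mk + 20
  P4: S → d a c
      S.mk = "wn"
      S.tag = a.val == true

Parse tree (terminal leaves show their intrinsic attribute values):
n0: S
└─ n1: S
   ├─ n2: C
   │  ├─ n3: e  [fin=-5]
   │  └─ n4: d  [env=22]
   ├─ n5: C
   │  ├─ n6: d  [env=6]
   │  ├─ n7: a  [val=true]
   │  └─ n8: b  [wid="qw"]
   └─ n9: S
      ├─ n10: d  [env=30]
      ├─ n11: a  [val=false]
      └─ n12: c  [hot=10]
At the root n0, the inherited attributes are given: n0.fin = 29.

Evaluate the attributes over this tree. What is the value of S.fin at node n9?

1. n0.fin = 29  [given at root]
2. n1.fin = 15  [S₀.fin * -1 + 44]
3. n2.mk = 7  [S₀.fin - 8]
4. n2.ok = "rw"  ["rw"]
5. n3.fin = -5  [terminal]
6. n4.env = 22  [terminal]
7. n2.live = "rwn"  [C.ok ++ "n"]
8. n2.fin = 27  [e.fin + C.mk + 25]
9. n5.mk = -9  [C₀.fin - 36]
10. n5.ok = "rwnp"  [C₀.live ++ "p"]
11. n6.env = 6  [terminal]
12. n7.val = true  [terminal]
13. n8.wid = "qw"  [terminal]
14. n5.live = "rwnpp"  [C.ok ++ "p"]
15. n5.fin = 17  [d.env + C.mk + 20]
16. n9.fin = 4  [C₁.fin * 2 - 30]
17. n10.env = 30  [terminal]
18. n11.val = false  [terminal]
19. n12.hot = 10  [terminal]
20. n9.mk = "wn"  ["wn"]
21. n9.tag = false  [a.val == true]
22. n1.mk = "wnw"  [S₁.mk ++ "w"]
23. n1.tag = false  [S₁.tag == true]
24. n0.mk = "pp"  ["pp"]
25. n0.tag = false  [S₁.tag == true]

4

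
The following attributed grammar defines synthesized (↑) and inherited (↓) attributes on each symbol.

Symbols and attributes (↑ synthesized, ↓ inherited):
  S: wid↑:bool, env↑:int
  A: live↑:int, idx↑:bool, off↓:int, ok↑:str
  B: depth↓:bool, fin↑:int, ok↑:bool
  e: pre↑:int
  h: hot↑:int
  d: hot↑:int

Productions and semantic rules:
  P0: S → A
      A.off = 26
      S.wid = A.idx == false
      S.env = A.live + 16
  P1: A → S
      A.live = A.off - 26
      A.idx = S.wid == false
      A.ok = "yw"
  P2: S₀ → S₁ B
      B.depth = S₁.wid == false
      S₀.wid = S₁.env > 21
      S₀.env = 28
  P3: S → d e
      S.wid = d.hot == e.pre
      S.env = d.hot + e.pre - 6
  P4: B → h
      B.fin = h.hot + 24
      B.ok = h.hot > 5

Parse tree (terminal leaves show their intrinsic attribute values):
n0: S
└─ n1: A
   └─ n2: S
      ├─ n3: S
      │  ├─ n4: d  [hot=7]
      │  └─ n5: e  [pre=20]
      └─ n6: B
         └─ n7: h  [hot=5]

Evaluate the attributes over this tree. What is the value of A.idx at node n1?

1. n1.off = 26  [26]
2. n4.hot = 7  [terminal]
3. n5.pre = 20  [terminal]
4. n3.wid = false  [d.hot == e.pre]
5. n3.env = 21  [d.hot + e.pre - 6]
6. n6.depth = true  [S₁.wid == false]
7. n7.hot = 5  [terminal]
8. n6.fin = 29  [h.hot + 24]
9. n6.ok = false  [h.hot > 5]
10. n2.wid = false  [S₁.env > 21]
11. n2.env = 28  [28]
12. n1.live = 0  [A.off - 26]
13. n1.idx = true  [S.wid == false]
14. n1.ok = "yw"  ["yw"]
15. n0.wid = false  [A.idx == false]
16. n0.env = 16  [A.live + 16]

true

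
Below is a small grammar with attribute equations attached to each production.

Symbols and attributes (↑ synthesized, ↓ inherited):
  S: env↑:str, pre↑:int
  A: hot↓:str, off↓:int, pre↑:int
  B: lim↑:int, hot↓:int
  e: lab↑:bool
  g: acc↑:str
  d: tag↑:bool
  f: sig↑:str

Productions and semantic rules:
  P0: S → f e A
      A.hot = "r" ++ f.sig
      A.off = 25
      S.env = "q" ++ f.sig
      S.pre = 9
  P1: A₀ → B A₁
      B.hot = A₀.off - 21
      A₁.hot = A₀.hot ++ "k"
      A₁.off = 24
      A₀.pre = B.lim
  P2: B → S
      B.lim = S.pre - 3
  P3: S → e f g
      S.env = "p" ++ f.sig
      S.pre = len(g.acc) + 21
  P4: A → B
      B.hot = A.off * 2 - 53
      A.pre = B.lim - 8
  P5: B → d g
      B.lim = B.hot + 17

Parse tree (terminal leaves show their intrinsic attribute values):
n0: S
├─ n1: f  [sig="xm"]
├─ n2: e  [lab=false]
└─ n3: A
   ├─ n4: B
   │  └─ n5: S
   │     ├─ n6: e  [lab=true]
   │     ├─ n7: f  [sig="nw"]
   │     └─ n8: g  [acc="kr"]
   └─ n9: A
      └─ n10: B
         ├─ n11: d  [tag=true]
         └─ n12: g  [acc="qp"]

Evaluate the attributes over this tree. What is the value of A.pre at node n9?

4

1. n1.sig = "xm"  [terminal]
2. n2.lab = false  [terminal]
3. n3.hot = "rxm"  ["r" ++ f.sig]
4. n3.off = 25  [25]
5. n4.hot = 4  [A₀.off - 21]
6. n6.lab = true  [terminal]
7. n7.sig = "nw"  [terminal]
8. n8.acc = "kr"  [terminal]
9. n5.env = "pnw"  ["p" ++ f.sig]
10. n5.pre = 23  [len(g.acc) + 21]
11. n4.lim = 20  [S.pre - 3]
12. n9.hot = "rxmk"  [A₀.hot ++ "k"]
13. n9.off = 24  [24]
14. n10.hot = -5  [A.off * 2 - 53]
15. n11.tag = true  [terminal]
16. n12.acc = "qp"  [terminal]
17. n10.lim = 12  [B.hot + 17]
18. n9.pre = 4  [B.lim - 8]
19. n3.pre = 20  [B.lim]
20. n0.env = "qxm"  ["q" ++ f.sig]
21. n0.pre = 9  [9]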